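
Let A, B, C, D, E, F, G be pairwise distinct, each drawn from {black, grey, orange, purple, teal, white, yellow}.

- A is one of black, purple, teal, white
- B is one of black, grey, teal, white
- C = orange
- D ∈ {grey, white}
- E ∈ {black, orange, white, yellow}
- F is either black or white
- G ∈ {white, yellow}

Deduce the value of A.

purple

C's domain is down to {orange}, so C = orange. Remove orange from E.
The 6 still-open variables draw from only 6 values {black, grey, purple, teal, white, yellow}, so each is used; only A can be purple, hence A = purple.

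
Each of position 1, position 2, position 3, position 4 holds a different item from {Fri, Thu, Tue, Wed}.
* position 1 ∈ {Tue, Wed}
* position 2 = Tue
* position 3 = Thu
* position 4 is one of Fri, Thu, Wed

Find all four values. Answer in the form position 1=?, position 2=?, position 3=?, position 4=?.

position 2 must be Tue (only option left). Strike Tue from position 1.
position 3 must be Thu (only option left). Eliminate Thu elsewhere: position 4.
position 1's domain is down to {Wed}, so position 1 = Wed. Remove Wed from position 4.
position 4 has just one choice, so position 4 = Fri.

position 1=Wed, position 2=Tue, position 3=Thu, position 4=Fri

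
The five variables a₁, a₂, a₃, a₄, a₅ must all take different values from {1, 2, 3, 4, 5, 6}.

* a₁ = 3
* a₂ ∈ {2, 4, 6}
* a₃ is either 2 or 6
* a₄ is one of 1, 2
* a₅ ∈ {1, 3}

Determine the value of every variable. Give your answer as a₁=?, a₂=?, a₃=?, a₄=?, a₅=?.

a₁=3, a₂=4, a₃=6, a₄=2, a₅=1

a₁'s domain is down to {3}, so a₁ = 3. Remove 3 from a₅.
a₅'s domain is down to {1}, so a₅ = 1. Eliminate 1 elsewhere: a₄.
a₄ must be 2 (only option left). So a₂, a₃ can't be 2.
a₃'s domain is down to {6}, so a₃ = 6. So a₂ can't be 6.
a₂ must be 4 (only option left).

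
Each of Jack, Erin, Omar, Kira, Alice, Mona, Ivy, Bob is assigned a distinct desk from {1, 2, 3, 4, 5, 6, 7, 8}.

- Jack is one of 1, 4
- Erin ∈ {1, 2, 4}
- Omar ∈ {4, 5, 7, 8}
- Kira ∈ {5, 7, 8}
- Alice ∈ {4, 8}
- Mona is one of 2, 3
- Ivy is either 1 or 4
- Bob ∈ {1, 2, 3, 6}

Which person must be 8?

Among the 8 variables, 6 fits only Bob (and all 8 values in {1, 2, 3, 4, 5, 6, 7, 8} must be used), so Bob = 6.
The 7 still-open variables draw from only 7 values {1, 2, 3, 4, 5, 7, 8}, so each is used; only Mona can be 3, hence Mona = 3.
The 6 still-open variables together cover exactly {1, 2, 4, 5, 7, 8} — 6 values for 6 variables — and 2 appears only in Erin's list, so Erin = 2.
Jack and Ivy between them cover only {1, 4} — a naked pair. Remove those values from Omar, Alice.
So 8 goes to Alice.

Alice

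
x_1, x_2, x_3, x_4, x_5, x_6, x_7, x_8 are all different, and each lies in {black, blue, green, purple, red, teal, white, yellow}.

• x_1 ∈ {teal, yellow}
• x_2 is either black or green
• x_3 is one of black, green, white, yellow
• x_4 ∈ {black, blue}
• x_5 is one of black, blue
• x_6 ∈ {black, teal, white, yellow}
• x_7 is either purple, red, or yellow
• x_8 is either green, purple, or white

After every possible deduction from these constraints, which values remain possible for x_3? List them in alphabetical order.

white, yellow

The 8 variables together cover exactly {black, blue, green, purple, red, teal, white, yellow} — 8 values for 8 variables — and red appears only in x_7's list, so x_7 = red.
Among the 7 still-open variables, purple fits only x_8 (and all 7 values in {black, blue, green, purple, teal, white, yellow} must be used), so x_8 = purple.
The 2 variables x_4 and x_5 are confined to {black, blue}, which locks those values in; drop them from x_2, x_3, x_6.
That leaves x_2 = green. Eliminate green elsewhere: x_3.
No further eliminations apply; x_3 can still be any of white, yellow.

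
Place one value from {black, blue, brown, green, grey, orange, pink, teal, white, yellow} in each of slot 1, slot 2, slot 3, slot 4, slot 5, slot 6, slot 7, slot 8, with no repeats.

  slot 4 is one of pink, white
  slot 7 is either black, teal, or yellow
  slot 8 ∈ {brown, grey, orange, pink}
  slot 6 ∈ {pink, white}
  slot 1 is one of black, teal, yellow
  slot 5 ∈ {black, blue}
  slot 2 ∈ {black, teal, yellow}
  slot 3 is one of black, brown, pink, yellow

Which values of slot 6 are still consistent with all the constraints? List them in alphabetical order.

slot 4 and slot 6 share exactly the 2 values {pink, white}; by pigeonhole those values go to them, so strike pink, white from slot 3, slot 8.
The 3 variables slot 1, slot 2, slot 7 are confined to {black, teal, yellow}, which locks those values in; drop them from slot 3, slot 5.
slot 3 must be brown (only option left). Remove brown from slot 8.
slot 5 must be blue (only option left).
No further eliminations apply; slot 6 can still be any of pink, white.

pink, white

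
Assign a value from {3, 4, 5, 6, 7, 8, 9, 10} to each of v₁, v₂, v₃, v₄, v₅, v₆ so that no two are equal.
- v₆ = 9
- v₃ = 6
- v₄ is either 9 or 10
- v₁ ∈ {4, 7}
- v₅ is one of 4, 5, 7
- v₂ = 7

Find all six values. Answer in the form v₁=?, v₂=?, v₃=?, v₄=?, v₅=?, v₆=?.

v₁=4, v₂=7, v₃=6, v₄=10, v₅=5, v₆=9

v₂'s domain is down to {7}, so v₂ = 7. Strike 7 from v₁, v₅.
v₃'s domain is down to {6}, so v₃ = 6.
v₆ has just one choice, so v₆ = 9. Eliminate 9 elsewhere: v₄.
v₁ has just one choice, so v₁ = 4. Strike 4 from v₅.
v₄'s domain is down to {10}, so v₄ = 10.
v₅ has just one choice, so v₅ = 5.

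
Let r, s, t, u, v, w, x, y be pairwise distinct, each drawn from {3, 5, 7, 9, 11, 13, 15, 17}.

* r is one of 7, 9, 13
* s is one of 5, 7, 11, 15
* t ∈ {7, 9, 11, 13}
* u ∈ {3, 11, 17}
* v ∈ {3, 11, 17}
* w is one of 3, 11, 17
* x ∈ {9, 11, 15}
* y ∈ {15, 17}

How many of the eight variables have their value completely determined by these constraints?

The 8 variables draw from only 8 values {3, 5, 7, 9, 11, 13, 15, 17}, so each is used; only s can be 5, hence s = 5.
u, v, w between them cover only {3, 11, 17} — a naked triple. Remove those values from t, x, y.
y's domain is down to {15}, so y = 15. Remove 15 from x.
That leaves x = 9. Eliminate 9 elsewhere: r, t.
Determined: s=5, x=9, y=15. The other variables each still have more than one consistent value. That makes 3.

3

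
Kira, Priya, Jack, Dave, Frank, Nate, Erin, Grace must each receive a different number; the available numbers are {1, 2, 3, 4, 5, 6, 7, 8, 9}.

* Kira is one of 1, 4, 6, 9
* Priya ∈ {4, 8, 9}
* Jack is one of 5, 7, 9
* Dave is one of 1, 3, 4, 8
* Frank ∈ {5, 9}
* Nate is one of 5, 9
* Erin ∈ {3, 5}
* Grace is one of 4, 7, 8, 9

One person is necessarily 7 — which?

Jack

Among the 8 variables, 6 fits only Kira (and all 8 values in {1, 3, 4, 5, 6, 7, 8, 9} must be used), so Kira = 6.
The 7 still-open variables draw from only 7 values {1, 3, 4, 5, 7, 8, 9}, so each is used; only Dave can be 1, hence Dave = 1.
The 6 still-open variables draw from only 6 values {3, 4, 5, 7, 8, 9}, so each is used; only Erin can be 3, hence Erin = 3.
Frank and Nate between them cover only {5, 9} — a naked pair. Remove those values from Priya, Jack, Grace.
So 7 goes to Jack.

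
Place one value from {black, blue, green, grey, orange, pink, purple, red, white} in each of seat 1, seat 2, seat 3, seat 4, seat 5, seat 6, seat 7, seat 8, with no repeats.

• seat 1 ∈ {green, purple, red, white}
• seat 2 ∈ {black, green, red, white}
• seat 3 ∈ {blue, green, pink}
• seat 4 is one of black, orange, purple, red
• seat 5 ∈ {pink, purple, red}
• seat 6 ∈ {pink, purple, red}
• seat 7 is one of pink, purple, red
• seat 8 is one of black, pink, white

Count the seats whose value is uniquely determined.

2

The 8 variables draw from only 8 values {black, blue, green, orange, pink, purple, red, white}, so each is used; only seat 3 can be blue, hence seat 3 = blue.
Among the 7 still-open variables, orange fits only seat 4 (and all 7 values in {black, green, orange, pink, purple, red, white} must be used), so seat 4 = orange.
seat 5, seat 6, seat 7 share exactly the 3 values {pink, purple, red}; by pigeonhole those values go to them, so strike pink, purple, red from seat 1, seat 2, seat 8.
Determined: seat 3=blue, seat 4=orange. The other seats each still have more than one consistent value. That makes 2.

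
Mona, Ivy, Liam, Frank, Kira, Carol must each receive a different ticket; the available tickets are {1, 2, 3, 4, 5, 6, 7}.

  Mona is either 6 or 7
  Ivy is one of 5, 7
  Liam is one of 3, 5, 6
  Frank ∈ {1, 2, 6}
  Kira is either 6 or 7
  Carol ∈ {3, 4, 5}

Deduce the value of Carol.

4

Mona and Kira between them cover only {6, 7} — a naked pair. Remove those values from Ivy, Liam, Frank.
Ivy's domain is down to {5}, so Ivy = 5. So Liam, Carol can't be 5.
Liam must be 3 (only option left). Remove 3 from Carol.
So Carol = 4.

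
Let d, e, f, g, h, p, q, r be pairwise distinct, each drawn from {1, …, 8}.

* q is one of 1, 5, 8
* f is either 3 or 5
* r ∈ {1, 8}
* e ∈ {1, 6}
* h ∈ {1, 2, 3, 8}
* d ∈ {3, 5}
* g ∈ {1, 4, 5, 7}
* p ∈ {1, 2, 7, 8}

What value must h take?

Among the 8 variables, 4 fits only g (and all 8 values in {1, 2, 3, 4, 5, 6, 7, 8} must be used), so g = 4.
The 7 still-open variables together cover exactly {1, 2, 3, 5, 6, 7, 8} — 7 values for 7 variables — and 6 appears only in e's list, so e = 6.
The 6 still-open variables draw from only 6 values {1, 2, 3, 5, 7, 8}, so each is used; only p can be 7, hence p = 7.
The 5 still-open variables draw from only 5 values {1, 2, 3, 5, 8}, so each is used; only h can be 2, hence h = 2.

2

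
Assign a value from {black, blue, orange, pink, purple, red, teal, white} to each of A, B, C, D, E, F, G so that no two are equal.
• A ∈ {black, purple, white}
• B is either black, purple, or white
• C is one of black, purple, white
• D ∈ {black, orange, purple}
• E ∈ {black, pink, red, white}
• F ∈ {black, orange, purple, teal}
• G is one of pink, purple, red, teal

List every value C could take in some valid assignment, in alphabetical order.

A, B, C share exactly the 3 values {black, purple, white}; by pigeonhole those values go to them, so strike black, purple, white from D, E, F, G.
That leaves D = orange. Strike orange from F.
F's domain is down to {teal}, so F = teal. Strike teal from G.
No further eliminations apply; C can still be any of black, purple, white.

black, purple, white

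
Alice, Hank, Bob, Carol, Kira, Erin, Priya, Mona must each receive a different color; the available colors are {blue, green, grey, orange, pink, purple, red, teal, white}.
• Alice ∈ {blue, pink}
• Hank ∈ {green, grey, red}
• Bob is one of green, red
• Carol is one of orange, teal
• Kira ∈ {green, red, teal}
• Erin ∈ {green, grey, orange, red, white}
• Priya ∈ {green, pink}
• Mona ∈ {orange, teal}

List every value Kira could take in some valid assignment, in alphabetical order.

green, red

The 8 variables together cover exactly {blue, green, grey, orange, pink, red, teal, white} — 8 values for 8 variables — and blue appears only in Alice's list, so Alice = blue.
The 7 still-open variables together cover exactly {green, grey, orange, pink, red, teal, white} — 7 values for 7 variables — and pink appears only in Priya's list, so Priya = pink.
Among the 6 still-open variables, white fits only Erin (and all 6 values in {green, grey, orange, red, teal, white} must be used), so Erin = white.
The 5 still-open variables together cover exactly {green, grey, orange, red, teal} — 5 values for 5 variables — and grey appears only in Hank's list, so Hank = grey.
Carol and Mona between them cover only {orange, teal} — a naked pair. Remove those values from Kira.
No further eliminations apply; Kira can still be any of green, red.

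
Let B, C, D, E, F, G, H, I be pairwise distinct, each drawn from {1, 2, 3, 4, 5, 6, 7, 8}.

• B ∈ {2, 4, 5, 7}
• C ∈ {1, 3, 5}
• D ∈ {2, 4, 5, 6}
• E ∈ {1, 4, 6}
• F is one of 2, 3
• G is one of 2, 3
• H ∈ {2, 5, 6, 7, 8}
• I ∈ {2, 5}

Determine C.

1

Among the 8 variables, 8 fits only H (and all 8 values in {1, 2, 3, 4, 5, 6, 7, 8} must be used), so H = 8.
Among the 7 still-open variables, 7 fits only B (and all 7 values in {1, 2, 3, 4, 5, 6, 7} must be used), so B = 7.
The 2 variables F and G are confined to {2, 3}, which locks those values in; drop them from C, D, I.
That leaves I = 5. Remove 5 from C, D.
So C = 1.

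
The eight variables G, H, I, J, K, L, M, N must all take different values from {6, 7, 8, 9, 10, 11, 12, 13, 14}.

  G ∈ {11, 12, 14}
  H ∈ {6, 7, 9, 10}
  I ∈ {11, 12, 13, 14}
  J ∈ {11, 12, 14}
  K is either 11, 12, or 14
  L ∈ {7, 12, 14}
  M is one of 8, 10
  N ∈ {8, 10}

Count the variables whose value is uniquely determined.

2

M and N share exactly the 2 values {8, 10}; by pigeonhole those values go to them, so strike 8, 10 from H.
G, J, K share exactly the 3 values {11, 12, 14}; by pigeonhole those values go to them, so strike 11, 12, 14 from I, L.
I must be 13 (only option left).
That leaves L = 7. Eliminate 7 elsewhere: H.
Determined: I=13, L=7. The other variables each still have more than one consistent value. That makes 2.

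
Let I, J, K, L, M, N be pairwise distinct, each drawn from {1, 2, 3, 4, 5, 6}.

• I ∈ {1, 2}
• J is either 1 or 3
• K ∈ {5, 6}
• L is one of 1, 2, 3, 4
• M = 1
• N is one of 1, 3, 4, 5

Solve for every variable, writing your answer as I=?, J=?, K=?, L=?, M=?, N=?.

M must be 1 (only option left). Eliminate 1 elsewhere: I, J, L, N.
I must be 2 (only option left). Remove 2 from L.
That leaves J = 3. Eliminate 3 elsewhere: L, N.
That leaves L = 4. Strike 4 from N.
N must be 5 (only option left). Strike 5 from K.
K's domain is down to {6}, so K = 6.

I=2, J=3, K=6, L=4, M=1, N=5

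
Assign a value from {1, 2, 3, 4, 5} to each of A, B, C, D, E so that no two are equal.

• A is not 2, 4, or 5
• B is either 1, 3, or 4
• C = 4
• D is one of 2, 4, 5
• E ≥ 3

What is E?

C must be 4 (only option left). Remove 4 from B, D, E.
The 4 still-open variables draw from only 4 values {1, 2, 3, 5}, so each is used; only D can be 2, hence D = 2.
The 3 still-open variables together cover exactly {1, 3, 5} — 3 values for 3 variables — and 5 appears only in E's list, so E = 5.

5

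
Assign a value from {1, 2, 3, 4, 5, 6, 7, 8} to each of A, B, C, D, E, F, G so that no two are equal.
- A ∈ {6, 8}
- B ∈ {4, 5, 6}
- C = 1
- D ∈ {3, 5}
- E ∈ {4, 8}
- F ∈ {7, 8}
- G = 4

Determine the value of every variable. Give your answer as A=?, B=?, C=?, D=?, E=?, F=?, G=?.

C's domain is down to {1}, so C = 1.
G must be 4 (only option left). So B, E can't be 4.
E must be 8 (only option left). Remove 8 from A, F.
That leaves F = 7.
That leaves A = 6. Strike 6 from B.
B has just one choice, so B = 5. Remove 5 from D.
D has just one choice, so D = 3.

A=6, B=5, C=1, D=3, E=8, F=7, G=4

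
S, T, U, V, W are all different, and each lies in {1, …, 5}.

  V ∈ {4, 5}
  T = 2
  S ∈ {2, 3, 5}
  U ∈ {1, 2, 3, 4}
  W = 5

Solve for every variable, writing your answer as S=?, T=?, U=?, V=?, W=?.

T has just one choice, so T = 2. Strike 2 from S, U.
That leaves W = 5. So S, V can't be 5.
S has just one choice, so S = 3. Strike 3 from U.
That leaves V = 4. Strike 4 from U.
That leaves U = 1.

S=3, T=2, U=1, V=4, W=5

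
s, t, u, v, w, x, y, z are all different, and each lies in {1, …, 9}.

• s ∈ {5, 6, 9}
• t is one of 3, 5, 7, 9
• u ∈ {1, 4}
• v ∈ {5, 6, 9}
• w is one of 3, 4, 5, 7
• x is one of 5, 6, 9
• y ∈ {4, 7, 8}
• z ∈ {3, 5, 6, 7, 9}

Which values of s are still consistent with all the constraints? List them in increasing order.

5, 6, 9

Among the 8 variables, 1 fits only u (and all 8 values in {1, 3, 4, 5, 6, 7, 8, 9} must be used), so u = 1.
The 7 still-open variables together cover exactly {3, 4, 5, 6, 7, 8, 9} — 7 values for 7 variables — and 8 appears only in y's list, so y = 8.
Among the 6 still-open variables, 4 fits only w (and all 6 values in {3, 4, 5, 6, 7, 9} must be used), so w = 4.
The 3 variables s, v, x are confined to {5, 6, 9}, which locks those values in; drop them from t, z.
No further eliminations apply; s can still be any of 5, 6, 9.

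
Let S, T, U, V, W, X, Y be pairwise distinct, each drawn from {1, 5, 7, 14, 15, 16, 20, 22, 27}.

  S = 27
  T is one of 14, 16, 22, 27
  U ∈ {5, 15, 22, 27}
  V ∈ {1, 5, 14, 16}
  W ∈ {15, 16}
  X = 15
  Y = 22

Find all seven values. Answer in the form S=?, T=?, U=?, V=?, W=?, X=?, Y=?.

S=27, T=14, U=5, V=1, W=16, X=15, Y=22

S must be 27 (only option left). So T, U can't be 27.
X has just one choice, so X = 15. Strike 15 from U, W.
Y's domain is down to {22}, so Y = 22. Strike 22 from T, U.
U has just one choice, so U = 5. Strike 5 from V.
That leaves W = 16. Eliminate 16 elsewhere: T, V.
That leaves T = 14. Eliminate 14 elsewhere: V.
That leaves V = 1.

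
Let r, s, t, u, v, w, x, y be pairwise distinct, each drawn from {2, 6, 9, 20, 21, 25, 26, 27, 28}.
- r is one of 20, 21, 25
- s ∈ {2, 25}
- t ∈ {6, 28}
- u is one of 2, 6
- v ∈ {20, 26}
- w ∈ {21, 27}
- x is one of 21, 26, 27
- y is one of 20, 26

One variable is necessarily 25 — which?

r

Among the 8 variables, 28 fits only t (and all 8 values in {2, 6, 20, 21, 25, 26, 27, 28} must be used), so t = 28.
The 7 still-open variables draw from only 7 values {2, 6, 20, 21, 25, 26, 27}, so each is used; only u can be 6, hence u = 6.
Among the 6 still-open variables, 2 fits only s (and all 6 values in {2, 20, 21, 25, 26, 27} must be used), so s = 2.
The 5 still-open variables together cover exactly {20, 21, 25, 26, 27} — 5 values for 5 variables — and 25 appears only in r's list, so r = 25.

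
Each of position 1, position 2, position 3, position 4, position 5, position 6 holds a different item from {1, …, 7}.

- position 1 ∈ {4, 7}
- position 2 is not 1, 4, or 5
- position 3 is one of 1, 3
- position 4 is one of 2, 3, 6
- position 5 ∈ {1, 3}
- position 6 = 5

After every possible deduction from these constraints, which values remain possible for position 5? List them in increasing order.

position 6 must be 5 (only option left).
The 2 variables position 3 and position 5 are confined to {1, 3}, which locks those values in; drop them from position 2, position 4.
No further eliminations apply; position 5 can still be any of 1, 3.

1, 3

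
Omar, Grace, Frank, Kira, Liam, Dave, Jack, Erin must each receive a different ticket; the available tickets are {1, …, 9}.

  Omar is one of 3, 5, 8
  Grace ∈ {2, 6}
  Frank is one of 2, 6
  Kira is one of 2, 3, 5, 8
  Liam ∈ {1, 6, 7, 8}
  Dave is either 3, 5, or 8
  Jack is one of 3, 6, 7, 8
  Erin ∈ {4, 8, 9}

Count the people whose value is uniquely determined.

2

Grace and Frank between them cover only {2, 6} — a naked pair. Remove those values from Kira, Liam, Jack.
Omar, Kira, Dave share exactly the 3 values {3, 5, 8}; by pigeonhole those values go to them, so strike 3, 5, 8 from Liam, Jack, Erin.
Jack's domain is down to {7}, so Jack = 7. Remove 7 from Liam.
Liam must be 1 (only option left).
Determined: Liam=1, Jack=7. The other people each still have more than one consistent value. That makes 2.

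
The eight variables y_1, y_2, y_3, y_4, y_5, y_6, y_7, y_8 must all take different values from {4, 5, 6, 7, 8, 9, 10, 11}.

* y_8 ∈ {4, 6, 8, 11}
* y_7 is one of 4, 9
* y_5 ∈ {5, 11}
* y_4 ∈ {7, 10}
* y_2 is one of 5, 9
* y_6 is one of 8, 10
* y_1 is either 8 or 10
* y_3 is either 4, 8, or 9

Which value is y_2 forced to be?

The 8 variables together cover exactly {4, 5, 6, 7, 8, 9, 10, 11} — 8 values for 8 variables — and 6 appears only in y_8's list, so y_8 = 6.
The 7 still-open variables draw from only 7 values {4, 5, 7, 8, 9, 10, 11}, so each is used; only y_4 can be 7, hence y_4 = 7.
Among the 6 still-open variables, 11 fits only y_5 (and all 6 values in {4, 5, 8, 9, 10, 11} must be used), so y_5 = 11.
Among the 5 still-open variables, 5 fits only y_2 (and all 5 values in {4, 5, 8, 9, 10} must be used), so y_2 = 5.

5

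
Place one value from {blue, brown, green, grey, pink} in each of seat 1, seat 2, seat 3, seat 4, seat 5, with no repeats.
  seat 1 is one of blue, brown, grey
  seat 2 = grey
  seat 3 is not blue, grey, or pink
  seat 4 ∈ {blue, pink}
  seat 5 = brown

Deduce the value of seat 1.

seat 2's domain is down to {grey}, so seat 2 = grey. Strike grey from seat 1.
seat 5 has just one choice, so seat 5 = brown. Remove brown from seat 1, seat 3.
So seat 1 = blue.

blue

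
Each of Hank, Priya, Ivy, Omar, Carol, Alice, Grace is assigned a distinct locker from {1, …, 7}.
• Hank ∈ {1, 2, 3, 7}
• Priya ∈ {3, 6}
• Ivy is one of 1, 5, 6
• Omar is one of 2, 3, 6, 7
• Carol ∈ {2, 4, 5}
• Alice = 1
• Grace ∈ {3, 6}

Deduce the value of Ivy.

Alice has just one choice, so Alice = 1. So Hank, Ivy can't be 1.
The 6 still-open variables draw from only 6 values {2, 3, 4, 5, 6, 7}, so each is used; only Carol can be 4, hence Carol = 4.
Among the 5 still-open variables, 5 fits only Ivy (and all 5 values in {2, 3, 5, 6, 7} must be used), so Ivy = 5.

5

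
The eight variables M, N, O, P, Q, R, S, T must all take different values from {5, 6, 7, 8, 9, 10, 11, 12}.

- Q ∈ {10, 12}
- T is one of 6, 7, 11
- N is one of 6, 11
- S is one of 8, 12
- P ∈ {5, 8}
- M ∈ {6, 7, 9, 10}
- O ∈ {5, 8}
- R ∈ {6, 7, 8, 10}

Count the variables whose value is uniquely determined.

3

The 8 variables together cover exactly {5, 6, 7, 8, 9, 10, 11, 12} — 8 values for 8 variables — and 9 appears only in M's list, so M = 9.
The 2 variables O and P are confined to {5, 8}, which locks those values in; drop them from R, S.
S's domain is down to {12}, so S = 12. Strike 12 from Q.
Q has just one choice, so Q = 10. Strike 10 from R.
Determined: M=9, Q=10, S=12. The other variables each still have more than one consistent value. That makes 3.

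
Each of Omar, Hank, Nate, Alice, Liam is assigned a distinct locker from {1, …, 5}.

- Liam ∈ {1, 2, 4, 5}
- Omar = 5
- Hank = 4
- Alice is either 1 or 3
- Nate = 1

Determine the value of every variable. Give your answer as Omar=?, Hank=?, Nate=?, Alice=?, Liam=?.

Omar=5, Hank=4, Nate=1, Alice=3, Liam=2

Omar must be 5 (only option left). Eliminate 5 elsewhere: Liam.
Hank's domain is down to {4}, so Hank = 4. Strike 4 from Liam.
Nate has just one choice, so Nate = 1. Remove 1 from Alice, Liam.
Alice's domain is down to {3}, so Alice = 3.
Liam must be 2 (only option left).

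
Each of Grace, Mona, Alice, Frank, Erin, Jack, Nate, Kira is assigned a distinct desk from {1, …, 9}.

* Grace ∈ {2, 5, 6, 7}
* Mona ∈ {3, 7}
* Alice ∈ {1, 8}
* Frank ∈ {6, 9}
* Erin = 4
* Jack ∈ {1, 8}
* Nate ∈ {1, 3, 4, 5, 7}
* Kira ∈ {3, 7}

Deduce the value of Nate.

5

Erin's domain is down to {4}, so Erin = 4. Eliminate 4 elsewhere: Nate.
Mona and Kira between them cover only {3, 7} — a naked pair. Remove those values from Grace, Nate.
Alice and Jack share exactly the 2 values {1, 8}; by pigeonhole those values go to them, so strike 1, 8 from Nate.
So Nate = 5.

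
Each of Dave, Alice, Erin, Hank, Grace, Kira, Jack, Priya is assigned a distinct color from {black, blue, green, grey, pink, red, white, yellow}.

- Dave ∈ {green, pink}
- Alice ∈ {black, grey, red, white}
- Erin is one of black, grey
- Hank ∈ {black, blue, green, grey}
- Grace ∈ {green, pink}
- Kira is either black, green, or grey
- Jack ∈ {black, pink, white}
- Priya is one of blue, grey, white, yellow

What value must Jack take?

Among the 8 variables, red fits only Alice (and all 8 values in {black, blue, green, grey, pink, red, white, yellow} must be used), so Alice = red.
The 7 still-open variables together cover exactly {black, blue, green, grey, pink, white, yellow} — 7 values for 7 variables — and yellow appears only in Priya's list, so Priya = yellow.
The 6 still-open variables draw from only 6 values {black, blue, green, grey, pink, white}, so each is used; only Hank can be blue, hence Hank = blue.
The 5 still-open variables together cover exactly {black, green, grey, pink, white} — 5 values for 5 variables — and white appears only in Jack's list, so Jack = white.

white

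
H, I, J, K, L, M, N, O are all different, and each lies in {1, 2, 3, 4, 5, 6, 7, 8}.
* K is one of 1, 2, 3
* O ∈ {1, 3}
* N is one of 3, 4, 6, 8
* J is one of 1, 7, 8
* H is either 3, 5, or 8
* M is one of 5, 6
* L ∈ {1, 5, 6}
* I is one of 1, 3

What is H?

8

Among the 8 variables, 2 fits only K (and all 8 values in {1, 2, 3, 4, 5, 6, 7, 8} must be used), so K = 2.
Among the 7 still-open variables, 4 fits only N (and all 7 values in {1, 3, 4, 5, 6, 7, 8} must be used), so N = 4.
The 6 still-open variables together cover exactly {1, 3, 5, 6, 7, 8} — 6 values for 6 variables — and 7 appears only in J's list, so J = 7.
Among the 5 still-open variables, 8 fits only H (and all 5 values in {1, 3, 5, 6, 8} must be used), so H = 8.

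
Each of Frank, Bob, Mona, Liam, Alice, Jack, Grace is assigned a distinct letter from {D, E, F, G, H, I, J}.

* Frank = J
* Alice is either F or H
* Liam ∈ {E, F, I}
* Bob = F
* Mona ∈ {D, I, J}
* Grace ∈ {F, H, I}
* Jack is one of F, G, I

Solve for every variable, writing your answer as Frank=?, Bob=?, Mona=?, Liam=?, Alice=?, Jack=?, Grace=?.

Frank=J, Bob=F, Mona=D, Liam=E, Alice=H, Jack=G, Grace=I

Frank has just one choice, so Frank = J. So Mona can't be J.
That leaves Bob = F. Remove F from Liam, Alice, Jack, Grace.
That leaves Alice = H. Remove H from Grace.
Grace must be I (only option left). Eliminate I elsewhere: Mona, Liam, Jack.
Mona's domain is down to {D}, so Mona = D.
Liam's domain is down to {E}, so Liam = E.
Jack's domain is down to {G}, so Jack = G.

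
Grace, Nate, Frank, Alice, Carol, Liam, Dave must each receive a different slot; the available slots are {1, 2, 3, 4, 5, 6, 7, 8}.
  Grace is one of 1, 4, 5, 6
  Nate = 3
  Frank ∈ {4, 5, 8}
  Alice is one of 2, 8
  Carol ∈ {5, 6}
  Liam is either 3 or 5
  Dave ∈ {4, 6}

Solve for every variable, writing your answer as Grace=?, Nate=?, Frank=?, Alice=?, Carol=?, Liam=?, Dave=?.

Grace=1, Nate=3, Frank=8, Alice=2, Carol=6, Liam=5, Dave=4

Nate has just one choice, so Nate = 3. Remove 3 from Liam.
Liam must be 5 (only option left). Eliminate 5 elsewhere: Grace, Frank, Carol.
That leaves Carol = 6. Strike 6 from Grace, Dave.
That leaves Dave = 4. Eliminate 4 elsewhere: Grace, Frank.
Grace's domain is down to {1}, so Grace = 1.
Frank has just one choice, so Frank = 8. Remove 8 from Alice.
Alice must be 2 (only option left).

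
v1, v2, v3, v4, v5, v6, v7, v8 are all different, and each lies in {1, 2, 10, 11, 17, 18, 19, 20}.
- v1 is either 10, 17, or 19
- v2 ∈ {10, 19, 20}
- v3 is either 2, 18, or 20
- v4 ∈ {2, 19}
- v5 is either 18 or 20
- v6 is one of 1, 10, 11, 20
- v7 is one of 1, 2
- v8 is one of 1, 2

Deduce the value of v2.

The 8 variables together cover exactly {1, 2, 10, 11, 17, 18, 19, 20} — 8 values for 8 variables — and 11 appears only in v6's list, so v6 = 11.
The 7 still-open variables together cover exactly {1, 2, 10, 17, 18, 19, 20} — 7 values for 7 variables — and 17 appears only in v1's list, so v1 = 17.
Among the 6 still-open variables, 10 fits only v2 (and all 6 values in {1, 2, 10, 18, 19, 20} must be used), so v2 = 10.

10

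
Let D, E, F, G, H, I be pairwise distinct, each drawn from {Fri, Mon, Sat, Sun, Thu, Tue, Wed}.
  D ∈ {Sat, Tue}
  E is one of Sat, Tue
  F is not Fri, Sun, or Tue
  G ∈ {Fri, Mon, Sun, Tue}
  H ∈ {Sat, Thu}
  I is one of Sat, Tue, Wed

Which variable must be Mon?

D and E between them cover only {Sat, Tue} — a naked pair. Remove those values from F, G, H, I.
H's domain is down to {Thu}, so H = Thu. Eliminate Thu elsewhere: F.
That leaves I = Wed. Strike Wed from F.
So Mon goes to F.

F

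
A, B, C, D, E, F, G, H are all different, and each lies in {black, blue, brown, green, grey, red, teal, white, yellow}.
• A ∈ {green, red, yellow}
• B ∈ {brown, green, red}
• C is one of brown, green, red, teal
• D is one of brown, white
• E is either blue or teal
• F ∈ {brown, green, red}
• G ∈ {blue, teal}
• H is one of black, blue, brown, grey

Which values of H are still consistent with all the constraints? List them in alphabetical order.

black, grey

E and G share exactly the 2 values {blue, teal}; by pigeonhole those values go to them, so strike blue, teal from C, H.
B, C, F between them cover only {brown, green, red} — a naked triple. Remove those values from A, D, H.
A must be yellow (only option left).
That leaves D = white.
No further eliminations apply; H can still be any of black, grey.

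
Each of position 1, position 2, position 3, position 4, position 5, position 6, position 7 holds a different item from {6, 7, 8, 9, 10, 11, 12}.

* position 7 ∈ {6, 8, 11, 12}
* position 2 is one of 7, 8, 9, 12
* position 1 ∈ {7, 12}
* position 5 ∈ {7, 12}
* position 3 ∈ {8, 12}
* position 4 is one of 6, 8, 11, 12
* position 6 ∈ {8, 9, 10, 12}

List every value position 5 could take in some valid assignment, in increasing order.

7, 12

The 7 variables together cover exactly {6, 7, 8, 9, 10, 11, 12} — 7 values for 7 variables — and 10 appears only in position 6's list, so position 6 = 10.
The 6 still-open variables draw from only 6 values {6, 7, 8, 9, 11, 12}, so each is used; only position 2 can be 9, hence position 2 = 9.
The 2 variables position 1 and position 5 are confined to {7, 12}, which locks those values in; drop them from position 3, position 4, position 7.
position 3 must be 8 (only option left). Strike 8 from position 4, position 7.
No further eliminations apply; position 5 can still be any of 7, 12.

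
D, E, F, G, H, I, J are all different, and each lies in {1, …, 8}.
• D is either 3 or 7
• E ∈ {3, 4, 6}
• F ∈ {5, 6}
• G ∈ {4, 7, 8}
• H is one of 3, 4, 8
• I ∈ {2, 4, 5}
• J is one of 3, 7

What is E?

6

The 7 variables together cover exactly {2, 3, 4, 5, 6, 7, 8} — 7 values for 7 variables — and 2 appears only in I's list, so I = 2.
The 6 still-open variables together cover exactly {3, 4, 5, 6, 7, 8} — 6 values for 6 variables — and 5 appears only in F's list, so F = 5.
The 5 still-open variables draw from only 5 values {3, 4, 6, 7, 8}, so each is used; only E can be 6, hence E = 6.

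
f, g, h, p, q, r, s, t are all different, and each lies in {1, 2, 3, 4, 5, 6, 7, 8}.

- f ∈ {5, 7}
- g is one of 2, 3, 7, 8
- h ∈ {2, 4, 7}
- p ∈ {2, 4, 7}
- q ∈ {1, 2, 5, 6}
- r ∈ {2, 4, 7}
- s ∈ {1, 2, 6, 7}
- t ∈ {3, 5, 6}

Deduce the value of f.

5

Among the 8 variables, 8 fits only g (and all 8 values in {1, 2, 3, 4, 5, 6, 7, 8} must be used), so g = 8.
Among the 7 still-open variables, 3 fits only t (and all 7 values in {1, 2, 3, 4, 5, 6, 7} must be used), so t = 3.
h, p, r between them cover only {2, 4, 7} — a naked triple. Remove those values from f, q, s.
So f = 5.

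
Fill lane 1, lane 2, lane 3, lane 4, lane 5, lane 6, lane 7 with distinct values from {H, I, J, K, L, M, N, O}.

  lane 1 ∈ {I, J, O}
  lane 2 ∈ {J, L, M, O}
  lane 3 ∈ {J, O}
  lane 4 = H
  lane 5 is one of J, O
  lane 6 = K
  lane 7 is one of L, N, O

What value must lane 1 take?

I

lane 4 must be H (only option left).
lane 6 must be K (only option left).
lane 3 and lane 5 share exactly the 2 values {J, O}; by pigeonhole those values go to them, so strike J, O from lane 1, lane 2, lane 7.
So lane 1 = I.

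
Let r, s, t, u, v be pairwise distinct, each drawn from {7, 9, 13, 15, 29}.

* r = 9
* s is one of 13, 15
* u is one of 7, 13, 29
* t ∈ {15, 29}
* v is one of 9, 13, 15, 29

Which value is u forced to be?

r has just one choice, so r = 9. So v can't be 9.
The 4 still-open variables together cover exactly {7, 13, 15, 29} — 4 values for 4 variables — and 7 appears only in u's list, so u = 7.

7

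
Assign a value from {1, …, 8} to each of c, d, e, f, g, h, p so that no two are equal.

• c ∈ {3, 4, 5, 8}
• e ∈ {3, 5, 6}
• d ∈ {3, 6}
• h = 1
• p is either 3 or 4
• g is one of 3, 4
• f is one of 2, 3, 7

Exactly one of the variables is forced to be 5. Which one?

e

h must be 1 (only option left).
g and p share exactly the 2 values {3, 4}; by pigeonhole those values go to them, so strike 3, 4 from c, d, e, f.
d's domain is down to {6}, so d = 6. Strike 6 from e.
So 5 goes to e.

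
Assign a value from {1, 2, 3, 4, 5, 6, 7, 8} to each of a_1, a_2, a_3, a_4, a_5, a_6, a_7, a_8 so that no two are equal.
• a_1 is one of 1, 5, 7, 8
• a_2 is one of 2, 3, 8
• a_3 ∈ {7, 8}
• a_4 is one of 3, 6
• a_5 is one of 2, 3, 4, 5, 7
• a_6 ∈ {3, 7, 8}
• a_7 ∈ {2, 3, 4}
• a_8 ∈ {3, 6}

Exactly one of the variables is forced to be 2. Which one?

The 8 variables draw from only 8 values {1, 2, 3, 4, 5, 6, 7, 8}, so each is used; only a_1 can be 1, hence a_1 = 1.
The 7 still-open variables together cover exactly {2, 3, 4, 5, 6, 7, 8} — 7 values for 7 variables — and 5 appears only in a_5's list, so a_5 = 5.
Among the 6 still-open variables, 4 fits only a_7 (and all 6 values in {2, 3, 4, 6, 7, 8} must be used), so a_7 = 4.
Among the 5 still-open variables, 2 fits only a_2 (and all 5 values in {2, 3, 6, 7, 8} must be used), so a_2 = 2.

a_2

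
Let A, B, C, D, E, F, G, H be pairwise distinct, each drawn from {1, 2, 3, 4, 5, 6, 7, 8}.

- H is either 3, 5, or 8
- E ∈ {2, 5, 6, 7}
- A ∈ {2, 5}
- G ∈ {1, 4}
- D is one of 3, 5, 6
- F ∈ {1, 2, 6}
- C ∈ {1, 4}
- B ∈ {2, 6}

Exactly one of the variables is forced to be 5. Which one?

A

Among the 8 variables, 7 fits only E (and all 8 values in {1, 2, 3, 4, 5, 6, 7, 8} must be used), so E = 7.
The 7 still-open variables draw from only 7 values {1, 2, 3, 4, 5, 6, 8}, so each is used; only H can be 8, hence H = 8.
The 6 still-open variables draw from only 6 values {1, 2, 3, 4, 5, 6}, so each is used; only D can be 3, hence D = 3.
Among the 5 still-open variables, 5 fits only A (and all 5 values in {1, 2, 4, 5, 6} must be used), so A = 5.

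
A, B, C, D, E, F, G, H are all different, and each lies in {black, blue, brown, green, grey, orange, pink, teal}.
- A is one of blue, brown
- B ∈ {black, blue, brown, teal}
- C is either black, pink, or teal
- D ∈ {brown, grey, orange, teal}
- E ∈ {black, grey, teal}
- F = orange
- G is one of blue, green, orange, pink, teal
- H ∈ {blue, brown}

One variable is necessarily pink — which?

F's domain is down to {orange}, so F = orange. Remove orange from D, G.
Among the 7 still-open variables, green fits only G (and all 7 values in {black, blue, brown, green, grey, pink, teal} must be used), so G = green.
The 6 still-open variables together cover exactly {black, blue, brown, grey, pink, teal} — 6 values for 6 variables — and pink appears only in C's list, so C = pink.

C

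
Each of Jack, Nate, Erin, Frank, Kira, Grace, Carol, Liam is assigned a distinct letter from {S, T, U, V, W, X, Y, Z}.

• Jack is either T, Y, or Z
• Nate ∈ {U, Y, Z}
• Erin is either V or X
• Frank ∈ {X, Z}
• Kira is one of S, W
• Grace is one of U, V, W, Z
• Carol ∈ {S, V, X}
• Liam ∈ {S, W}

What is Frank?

Among the 8 variables, T fits only Jack (and all 8 values in {S, T, U, V, W, X, Y, Z} must be used), so Jack = T.
Among the 7 still-open variables, Y fits only Nate (and all 7 values in {S, U, V, W, X, Y, Z} must be used), so Nate = Y.
The 6 still-open variables draw from only 6 values {S, U, V, W, X, Z}, so each is used; only Grace can be U, hence Grace = U.
Among the 5 still-open variables, Z fits only Frank (and all 5 values in {S, V, W, X, Z} must be used), so Frank = Z.

Z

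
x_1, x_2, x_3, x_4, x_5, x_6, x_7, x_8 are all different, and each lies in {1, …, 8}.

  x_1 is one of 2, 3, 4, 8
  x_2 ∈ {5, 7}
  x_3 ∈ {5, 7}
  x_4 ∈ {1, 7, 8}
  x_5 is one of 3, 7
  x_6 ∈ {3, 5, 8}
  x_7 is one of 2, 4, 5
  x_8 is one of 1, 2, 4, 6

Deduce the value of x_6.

8

The 8 variables together cover exactly {1, 2, 3, 4, 5, 6, 7, 8} — 8 values for 8 variables — and 6 appears only in x_8's list, so x_8 = 6.
The 7 still-open variables draw from only 7 values {1, 2, 3, 4, 5, 7, 8}, so each is used; only x_4 can be 1, hence x_4 = 1.
x_2 and x_3 between them cover only {5, 7} — a naked pair. Remove those values from x_5, x_6, x_7.
x_5's domain is down to {3}, so x_5 = 3. Eliminate 3 elsewhere: x_1, x_6.
So x_6 = 8.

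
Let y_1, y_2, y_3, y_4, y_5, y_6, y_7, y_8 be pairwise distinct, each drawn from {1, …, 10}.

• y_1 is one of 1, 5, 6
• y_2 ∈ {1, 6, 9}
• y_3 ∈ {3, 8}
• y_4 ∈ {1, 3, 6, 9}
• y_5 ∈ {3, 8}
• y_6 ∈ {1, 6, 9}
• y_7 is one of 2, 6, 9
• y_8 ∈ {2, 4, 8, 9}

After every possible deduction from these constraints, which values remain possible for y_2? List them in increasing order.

1, 6, 9

The 8 variables together cover exactly {1, 2, 3, 4, 5, 6, 8, 9} — 8 values for 8 variables — and 4 appears only in y_8's list, so y_8 = 4.
Among the 7 still-open variables, 2 fits only y_7 (and all 7 values in {1, 2, 3, 5, 6, 8, 9} must be used), so y_7 = 2.
The 6 still-open variables together cover exactly {1, 3, 5, 6, 8, 9} — 6 values for 6 variables — and 5 appears only in y_1's list, so y_1 = 5.
The 2 variables y_3 and y_5 are confined to {3, 8}, which locks those values in; drop them from y_4.
No further eliminations apply; y_2 can still be any of 1, 6, 9.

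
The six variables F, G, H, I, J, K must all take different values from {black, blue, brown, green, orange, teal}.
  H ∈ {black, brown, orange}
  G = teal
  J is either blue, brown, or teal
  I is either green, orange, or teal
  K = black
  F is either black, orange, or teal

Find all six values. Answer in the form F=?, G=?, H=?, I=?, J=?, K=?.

G's domain is down to {teal}, so G = teal. So F, I, J can't be teal.
K has just one choice, so K = black. Remove black from F, H.
That leaves F = orange. Remove orange from H, I.
That leaves H = brown. So J can't be brown.
That leaves I = green.
J must be blue (only option left).

F=orange, G=teal, H=brown, I=green, J=blue, K=black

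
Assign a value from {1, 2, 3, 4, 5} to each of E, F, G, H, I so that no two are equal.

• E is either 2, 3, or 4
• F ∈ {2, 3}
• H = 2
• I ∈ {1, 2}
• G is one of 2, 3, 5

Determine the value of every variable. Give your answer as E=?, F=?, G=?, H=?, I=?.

E=4, F=3, G=5, H=2, I=1

H's domain is down to {2}, so H = 2. So E, F, G, I can't be 2.
I's domain is down to {1}, so I = 1.
F must be 3 (only option left). Strike 3 from E, G.
G must be 5 (only option left).
E has just one choice, so E = 4.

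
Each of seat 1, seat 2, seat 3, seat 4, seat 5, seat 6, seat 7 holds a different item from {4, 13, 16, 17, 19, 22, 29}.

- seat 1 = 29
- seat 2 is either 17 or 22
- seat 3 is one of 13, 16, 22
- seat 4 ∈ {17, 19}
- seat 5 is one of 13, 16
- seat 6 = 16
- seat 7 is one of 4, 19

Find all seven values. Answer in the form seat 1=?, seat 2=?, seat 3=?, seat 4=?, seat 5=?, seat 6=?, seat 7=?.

seat 1=29, seat 2=17, seat 3=22, seat 4=19, seat 5=13, seat 6=16, seat 7=4

seat 1 must be 29 (only option left).
seat 6 must be 16 (only option left). Remove 16 from seat 3, seat 5.
seat 5's domain is down to {13}, so seat 5 = 13. Eliminate 13 elsewhere: seat 3.
That leaves seat 3 = 22. So seat 2 can't be 22.
seat 2 must be 17 (only option left). Strike 17 from seat 4.
seat 4 has just one choice, so seat 4 = 19. Remove 19 from seat 7.
seat 7's domain is down to {4}, so seat 7 = 4.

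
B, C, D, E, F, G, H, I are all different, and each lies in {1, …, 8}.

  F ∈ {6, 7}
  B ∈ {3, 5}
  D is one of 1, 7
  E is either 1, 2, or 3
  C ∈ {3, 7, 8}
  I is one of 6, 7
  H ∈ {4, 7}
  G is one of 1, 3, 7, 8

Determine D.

1

Among the 8 variables, 2 fits only E (and all 8 values in {1, 2, 3, 4, 5, 6, 7, 8} must be used), so E = 2.
The 7 still-open variables together cover exactly {1, 3, 4, 5, 6, 7, 8} — 7 values for 7 variables — and 4 appears only in H's list, so H = 4.
The 6 still-open variables draw from only 6 values {1, 3, 5, 6, 7, 8}, so each is used; only B can be 5, hence B = 5.
The 2 variables F and I are confined to {6, 7}, which locks those values in; drop them from C, D, G.
So D = 1.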